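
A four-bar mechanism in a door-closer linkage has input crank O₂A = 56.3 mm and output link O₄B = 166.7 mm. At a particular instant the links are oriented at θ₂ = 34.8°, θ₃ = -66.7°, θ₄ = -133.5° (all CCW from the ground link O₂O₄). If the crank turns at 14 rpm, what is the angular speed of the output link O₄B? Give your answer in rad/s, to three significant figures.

0.528

ω₂ = 1.466 rad/s (from 14 rpm).
Differentiating the loop-closure r₂e^{iθ₂}+r₃e^{iθ₃}=r₁+r₄e^{iθ₄} gives r₂ω₂e^{iθ₂}+r₃ω₃e^{iθ₃}=r₄ω₄e^{iθ₄}.
Eliminating the other unknown: ω₄ = r₂ω₂ sin(θ₂−θ₃) / [r₄ sin(θ₄−θ₃)].
Numerator sine = +0.97992; denominator sine = -0.91914.
Result = 0.0563·1.466·(+0.97992) / (0.1667·(-0.91914)) = -0.52789 rad/s; magnitude 0.52789 rad/s.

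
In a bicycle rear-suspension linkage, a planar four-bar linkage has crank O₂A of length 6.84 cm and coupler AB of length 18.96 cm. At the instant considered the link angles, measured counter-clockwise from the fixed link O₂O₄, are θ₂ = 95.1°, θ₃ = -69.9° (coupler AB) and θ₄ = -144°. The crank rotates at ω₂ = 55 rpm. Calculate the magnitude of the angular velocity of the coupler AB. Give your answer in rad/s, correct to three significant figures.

1.85

ω₂ = 5.76 rad/s (from 55 rpm).
Differentiating the loop-closure r₂e^{iθ₂}+r₃e^{iθ₃}=r₁+r₄e^{iθ₄} gives r₂ω₂e^{iθ₂}+r₃ω₃e^{iθ₃}=r₄ω₄e^{iθ₄}.
Eliminating the other unknown: ω₃ = r₂ω₂ sin(θ₄−θ₂) / [r₃ sin(θ₃−θ₄)].
Numerator sine = +0.85806; denominator sine = +0.96174.
Result = 0.0684·5.76·(+0.85806) / (0.1896·(+0.96174)) = +1.8538 rad/s; magnitude 1.8538 rad/s.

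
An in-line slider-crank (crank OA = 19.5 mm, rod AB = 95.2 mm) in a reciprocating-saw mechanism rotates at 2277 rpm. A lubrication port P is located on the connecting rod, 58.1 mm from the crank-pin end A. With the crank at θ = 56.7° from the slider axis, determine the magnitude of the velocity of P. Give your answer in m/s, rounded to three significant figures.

ω = 238.4 rad/s.  Crank-pin speed |V_A| = rω = 4.6497 m/s, perpendicular to OA.
Rod angle: sinφ = −(r/L) sinθ ⇒ φ = -9.858°; ω_rod = −rω cosθ/√(L²−r²sin²θ) = -27.217 rad/s.
V_P = V_A + ω_rod × AP, with AP = 0.0581 m along the rod.
Components: V_Px = −rω sinθ − a·ω_rod·sinφ = -4.157 m/s;  V_Py = rω cosθ + a·ω_rod·cosφ = +0.99484 m/s.
|V_P| = √(V_Px² + V_Py²) = 4.2744 m/s.

4.27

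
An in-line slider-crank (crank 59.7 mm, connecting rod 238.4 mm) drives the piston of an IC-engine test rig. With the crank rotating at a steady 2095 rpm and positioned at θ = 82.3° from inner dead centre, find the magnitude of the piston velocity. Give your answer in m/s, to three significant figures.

13.4

ω = 2π·2095/60 = 219.4 rad/s
For an in-line slider-crank, x = r cosθ + √(L² − r² sin²θ), so v = −rω sinθ·[1 + r cosθ/√(L² − r² sin²θ)].
With r = 0.0597 m, L = 0.2384 m, θ = 82.3°: √(L² − r² sin²θ) = 0.23094 m.
v = −0.0597·219.4·0.99098·[1 + 0.0597·0.13399/0.23094] = -13.429 m/s.
|v| = 13.429 m/s.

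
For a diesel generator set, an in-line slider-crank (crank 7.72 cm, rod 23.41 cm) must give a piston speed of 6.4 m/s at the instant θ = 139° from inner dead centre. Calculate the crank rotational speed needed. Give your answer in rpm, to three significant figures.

For an in-line slider-crank, |v_piston| = rω|sinθ|·[1 + r cosθ/√(L² − r² sin²θ)].
With r = 0.0772 m, L = 0.2341 m, θ = 139°: the bracketed kinematic factor |dx/dθ| = 0.037737 m.
ω = v/|dx/dθ| = 6.4/0.037737 = 169.6 rad/s.
N = 60ω/(2π) = 1619.5 rpm.

1620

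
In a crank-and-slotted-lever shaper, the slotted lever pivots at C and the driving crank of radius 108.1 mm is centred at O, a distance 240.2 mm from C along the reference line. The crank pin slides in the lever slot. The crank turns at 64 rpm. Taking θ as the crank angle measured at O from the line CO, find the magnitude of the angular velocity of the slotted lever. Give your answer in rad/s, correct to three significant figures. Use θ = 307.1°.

1.82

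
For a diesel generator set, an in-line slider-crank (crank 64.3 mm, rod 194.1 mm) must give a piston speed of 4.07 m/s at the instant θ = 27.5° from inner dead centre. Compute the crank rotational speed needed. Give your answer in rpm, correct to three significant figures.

For an in-line slider-crank, |v_piston| = rω|sinθ|·[1 + r cosθ/√(L² − r² sin²θ)].
With r = 0.0643 m, L = 0.1941 m, θ = 27.5°: the bracketed kinematic factor |dx/dθ| = 0.038519 m.
ω = v/|dx/dθ| = 4.07/0.038519 = 105.66 rad/s.
N = 60ω/(2π) = 1009 rpm.

1010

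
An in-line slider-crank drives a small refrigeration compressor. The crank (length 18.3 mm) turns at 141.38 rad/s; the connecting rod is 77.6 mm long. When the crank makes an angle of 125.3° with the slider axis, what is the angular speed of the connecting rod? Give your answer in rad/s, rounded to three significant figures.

ω = 141.4 rad/s
The rod makes angle φ with the slider axis where L sinφ = r sinθ; differentiating, L cosφ·φ̇ = r ω cosθ.
L cosφ = √(L² − r² sin²θ) = 0.076149 m.
|ω_rod| = r ω |cosθ| / √(L² − r² sin²θ) = 0.0183·141.4·0.57786/0.076149 = 19.633 rad/s.

19.6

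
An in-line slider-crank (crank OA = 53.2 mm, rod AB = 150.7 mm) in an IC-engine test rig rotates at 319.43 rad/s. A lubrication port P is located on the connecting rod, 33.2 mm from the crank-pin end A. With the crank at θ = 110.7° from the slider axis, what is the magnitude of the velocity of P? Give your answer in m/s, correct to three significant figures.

16.1

ω = 319.4 rad/s.  Crank-pin speed |V_A| = rω = 16.994 m/s, perpendicular to OA.
Rod angle: sinφ = −(r/L) sinθ ⇒ φ = -19.283°; ω_rod = −rω cosθ/√(L²−r²sin²θ) = +42.229 rad/s.
V_P = V_A + ω_rod × AP, with AP = 0.0332 m along the rod.
Components: V_Px = −rω sinθ − a·ω_rod·sinφ = -15.434 m/s;  V_Py = rω cosθ + a·ω_rod·cosφ = -4.6835 m/s.
|V_P| = √(V_Px² + V_Py²) = 16.129 m/s.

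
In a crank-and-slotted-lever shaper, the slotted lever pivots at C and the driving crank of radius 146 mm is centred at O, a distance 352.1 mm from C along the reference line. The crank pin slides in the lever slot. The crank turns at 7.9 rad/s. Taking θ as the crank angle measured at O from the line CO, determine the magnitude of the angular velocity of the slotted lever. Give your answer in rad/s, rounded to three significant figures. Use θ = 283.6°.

ω = 7.9 rad/s
Crank pin A relative to C: A = (d + r cosθ, r sinθ); lever angle φ = atan2(r sinθ, d + r cosθ).
Differentiating tanφ: φ̇ = rω(d cosθ + r)/(d² + r² + 2dr cosθ).
d² + r² + 2dr cosθ = |CA|² = 0.169466 m²;  d cosθ + r = +0.22879 m.
|ω_lever| = |0.146·7.9·+0.22879| / 0.169466 = 1.5572 rad/s.

1.56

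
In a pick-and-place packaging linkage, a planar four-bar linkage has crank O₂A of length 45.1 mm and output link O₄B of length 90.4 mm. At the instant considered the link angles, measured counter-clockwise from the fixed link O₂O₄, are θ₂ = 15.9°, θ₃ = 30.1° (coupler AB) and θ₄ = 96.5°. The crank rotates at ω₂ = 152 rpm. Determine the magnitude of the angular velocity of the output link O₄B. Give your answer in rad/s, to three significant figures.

2.13

ω₂ = 15.92 rad/s (from 152 rpm).
Differentiating the loop-closure r₂e^{iθ₂}+r₃e^{iθ₃}=r₁+r₄e^{iθ₄} gives r₂ω₂e^{iθ₂}+r₃ω₃e^{iθ₃}=r₄ω₄e^{iθ₄}.
Eliminating the other unknown: ω₄ = r₂ω₂ sin(θ₂−θ₃) / [r₄ sin(θ₄−θ₃)].
Numerator sine = -0.24531; denominator sine = +0.91636.
Result = 0.0451·15.92·(-0.24531) / (0.0904·(+0.91636)) = -2.1258 rad/s; magnitude 2.1258 rad/s.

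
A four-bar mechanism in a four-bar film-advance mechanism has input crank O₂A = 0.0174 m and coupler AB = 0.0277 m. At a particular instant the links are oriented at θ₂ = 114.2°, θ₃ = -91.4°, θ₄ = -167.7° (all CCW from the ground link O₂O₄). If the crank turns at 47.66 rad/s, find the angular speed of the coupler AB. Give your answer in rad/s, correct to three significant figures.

30.2

ω₂ = 47.66 rad/s
Differentiating the loop-closure r₂e^{iθ₂}+r₃e^{iθ₃}=r₁+r₄e^{iθ₄} gives r₂ω₂e^{iθ₂}+r₃ω₃e^{iθ₃}=r₄ω₄e^{iθ₄}.
Eliminating the other unknown: ω₃ = r₂ω₂ sin(θ₄−θ₂) / [r₃ sin(θ₃−θ₄)].
Numerator sine = +0.97851; denominator sine = +0.97155.
Result = 0.0174·47.66·(+0.97851) / (0.0277·(+0.97155)) = +30.153 rad/s; magnitude 30.153 rad/s.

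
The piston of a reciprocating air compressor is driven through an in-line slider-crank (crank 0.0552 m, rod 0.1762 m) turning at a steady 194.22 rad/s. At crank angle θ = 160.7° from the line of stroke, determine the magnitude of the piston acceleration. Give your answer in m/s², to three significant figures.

1450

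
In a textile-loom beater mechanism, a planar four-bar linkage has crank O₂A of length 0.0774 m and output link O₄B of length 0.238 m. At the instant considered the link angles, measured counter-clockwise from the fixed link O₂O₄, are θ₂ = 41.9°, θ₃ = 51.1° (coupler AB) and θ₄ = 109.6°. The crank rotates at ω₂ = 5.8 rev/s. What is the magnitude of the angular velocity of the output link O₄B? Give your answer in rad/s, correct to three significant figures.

2.22

ω₂ = 36.44 rad/s (from 5.8 rev/s).
Differentiating the loop-closure r₂e^{iθ₂}+r₃e^{iθ₃}=r₁+r₄e^{iθ₄} gives r₂ω₂e^{iθ₂}+r₃ω₃e^{iθ₃}=r₄ω₄e^{iθ₄}.
Eliminating the other unknown: ω₄ = r₂ω₂ sin(θ₂−θ₃) / [r₄ sin(θ₄−θ₃)].
Numerator sine = -0.15988; denominator sine = +0.85264.
Result = 0.0774·36.44·(-0.15988) / (0.238·(+0.85264)) = -2.2223 rad/s; magnitude 2.2223 rad/s.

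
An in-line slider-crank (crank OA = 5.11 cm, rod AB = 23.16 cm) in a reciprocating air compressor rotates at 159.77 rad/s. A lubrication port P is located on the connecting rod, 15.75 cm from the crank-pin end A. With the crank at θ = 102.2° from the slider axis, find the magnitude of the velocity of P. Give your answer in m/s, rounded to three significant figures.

7.74

ω = 159.8 rad/s.  Crank-pin speed |V_A| = rω = 8.1642 m/s, perpendicular to OA.
Rod angle: sinφ = −(r/L) sinθ ⇒ φ = -12.454°; ω_rod = −rω cosθ/√(L²−r²sin²θ) = +7.629 rad/s.
V_P = V_A + ω_rod × AP, with AP = 0.1575 m along the rod.
Components: V_Px = −rω sinθ − a·ω_rod·sinφ = -7.7207 m/s;  V_Py = rω cosθ + a·ω_rod·cosφ = -0.55201 m/s.
|V_P| = √(V_Px² + V_Py²) = 7.7404 m/s.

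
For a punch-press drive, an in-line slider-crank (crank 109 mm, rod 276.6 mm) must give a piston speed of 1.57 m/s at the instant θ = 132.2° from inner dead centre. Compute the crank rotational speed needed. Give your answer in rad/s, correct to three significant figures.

For an in-line slider-crank, |v_piston| = rω|sinθ|·[1 + r cosθ/√(L² − r² sin²θ)].
With r = 0.109 m, L = 0.2766 m, θ = 132.2°: the bracketed kinematic factor |dx/dθ| = 0.0584 m.
ω = v/|dx/dθ| = 1.57/0.0584 = 26.884 rad/s.

26.9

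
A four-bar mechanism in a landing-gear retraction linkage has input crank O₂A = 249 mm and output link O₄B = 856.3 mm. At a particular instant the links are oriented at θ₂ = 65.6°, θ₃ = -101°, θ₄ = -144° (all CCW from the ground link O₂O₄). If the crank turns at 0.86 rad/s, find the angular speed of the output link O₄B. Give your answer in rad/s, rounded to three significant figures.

ω₂ = 0.86 rad/s
Differentiating the loop-closure r₂e^{iθ₂}+r₃e^{iθ₃}=r₁+r₄e^{iθ₄} gives r₂ω₂e^{iθ₂}+r₃ω₃e^{iθ₃}=r₄ω₄e^{iθ₄}.
Eliminating the other unknown: ω₄ = r₂ω₂ sin(θ₂−θ₃) / [r₄ sin(θ₄−θ₃)].
Numerator sine = +0.23175; denominator sine = -0.68200.
Result = 0.249·0.86·(+0.23175) / (0.8563·(-0.68200)) = -0.084978 rad/s; magnitude 0.084978 rad/s.

0.0850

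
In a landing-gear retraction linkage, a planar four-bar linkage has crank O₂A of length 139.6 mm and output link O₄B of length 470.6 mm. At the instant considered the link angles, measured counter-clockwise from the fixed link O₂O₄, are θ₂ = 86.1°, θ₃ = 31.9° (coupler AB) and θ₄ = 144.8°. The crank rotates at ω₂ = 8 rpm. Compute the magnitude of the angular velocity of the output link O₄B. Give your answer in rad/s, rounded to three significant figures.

0.219

ω₂ = 0.8378 rad/s (from 8 rpm).
Differentiating the loop-closure r₂e^{iθ₂}+r₃e^{iθ₃}=r₁+r₄e^{iθ₄} gives r₂ω₂e^{iθ₂}+r₃ω₃e^{iθ₃}=r₄ω₄e^{iθ₄}.
Eliminating the other unknown: ω₄ = r₂ω₂ sin(θ₂−θ₃) / [r₄ sin(θ₄−θ₃)].
Numerator sine = +0.81106; denominator sine = +0.92119.
Result = 0.1396·0.8378·(+0.81106) / (0.4706·(+0.92119)) = +0.21881 rad/s; magnitude 0.21881 rad/s.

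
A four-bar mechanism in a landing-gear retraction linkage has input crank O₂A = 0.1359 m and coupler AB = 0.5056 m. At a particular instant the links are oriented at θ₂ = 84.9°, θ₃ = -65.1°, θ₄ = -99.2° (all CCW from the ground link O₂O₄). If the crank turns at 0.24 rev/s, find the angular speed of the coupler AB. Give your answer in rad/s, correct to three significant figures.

ω₂ = 1.508 rad/s (from 0.24 rev/s).
Differentiating the loop-closure r₂e^{iθ₂}+r₃e^{iθ₃}=r₁+r₄e^{iθ₄} gives r₂ω₂e^{iθ₂}+r₃ω₃e^{iθ₃}=r₄ω₄e^{iθ₄}.
Eliminating the other unknown: ω₃ = r₂ω₂ sin(θ₄−θ₂) / [r₃ sin(θ₃−θ₄)].
Numerator sine = +0.07150; denominator sine = +0.56064.
Result = 0.1359·1.508·(+0.07150) / (0.5056·(+0.56064)) = +0.05169 rad/s; magnitude 0.05169 rad/s.

0.0517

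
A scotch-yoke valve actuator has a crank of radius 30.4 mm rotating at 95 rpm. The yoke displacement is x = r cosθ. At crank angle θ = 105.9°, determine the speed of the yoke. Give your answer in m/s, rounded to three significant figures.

0.291

ω = 9.948 rad/s (from 95 rpm).
x = r cosθ ⇒ ẋ = −rω sinθ.
|v| = rω|sinθ| = 0.0304·9.948·|sin 105.9°| = 0.29086 m/s.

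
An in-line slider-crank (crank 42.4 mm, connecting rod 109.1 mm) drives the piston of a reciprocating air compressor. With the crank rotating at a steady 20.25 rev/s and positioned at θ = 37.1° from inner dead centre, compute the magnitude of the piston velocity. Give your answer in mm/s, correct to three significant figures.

ω = 2π·20.2 = 127.2 rad/s
For an in-line slider-crank, x = r cosθ + √(L² − r² sin²θ), so v = −rω sinθ·[1 + r cosθ/√(L² − r² sin²θ)].
With r = 0.0424 m, L = 0.1091 m, θ = 37.1°: √(L² − r² sin²θ) = 0.10606 m.
v = −0.0424·127.2·0.60321·[1 + 0.0424·0.79758/0.10606] = -4.2918 m/s.
|v| = 4.2918 m/s = 4291.8 mm/s.

4290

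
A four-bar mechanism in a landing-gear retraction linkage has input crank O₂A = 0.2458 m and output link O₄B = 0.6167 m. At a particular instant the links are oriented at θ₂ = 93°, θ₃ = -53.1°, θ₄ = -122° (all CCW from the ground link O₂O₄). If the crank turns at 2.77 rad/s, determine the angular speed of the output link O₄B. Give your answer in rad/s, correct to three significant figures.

ω₂ = 2.77 rad/s
Differentiating the loop-closure r₂e^{iθ₂}+r₃e^{iθ₃}=r₁+r₄e^{iθ₄} gives r₂ω₂e^{iθ₂}+r₃ω₃e^{iθ₃}=r₄ω₄e^{iθ₄}.
Eliminating the other unknown: ω₄ = r₂ω₂ sin(θ₂−θ₃) / [r₄ sin(θ₄−θ₃)].
Numerator sine = +0.55775; denominator sine = -0.93295.
Result = 0.2458·2.77·(+0.55775) / (0.6167·(-0.93295)) = -0.66003 rad/s; magnitude 0.66003 rad/s.

0.660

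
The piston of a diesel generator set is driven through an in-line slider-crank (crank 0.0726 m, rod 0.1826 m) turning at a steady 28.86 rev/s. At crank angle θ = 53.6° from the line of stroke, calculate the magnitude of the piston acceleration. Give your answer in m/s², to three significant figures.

1160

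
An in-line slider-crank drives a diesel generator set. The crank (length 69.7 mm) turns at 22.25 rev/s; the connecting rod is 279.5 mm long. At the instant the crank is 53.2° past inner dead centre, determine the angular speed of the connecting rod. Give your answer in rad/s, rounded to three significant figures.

21.3

ω = 139.8 rad/s (converted from 22.25 rev/s).
The rod makes angle φ with the slider axis where L sinφ = r sinθ; differentiating, L cosφ·φ̇ = r ω cosθ.
L cosφ = √(L² − r² sin²θ) = 0.27387 m.
|ω_rod| = r ω |cosθ| / √(L² − r² sin²θ) = 0.0697·139.8·0.59902/0.27387 = 21.313 rad/s.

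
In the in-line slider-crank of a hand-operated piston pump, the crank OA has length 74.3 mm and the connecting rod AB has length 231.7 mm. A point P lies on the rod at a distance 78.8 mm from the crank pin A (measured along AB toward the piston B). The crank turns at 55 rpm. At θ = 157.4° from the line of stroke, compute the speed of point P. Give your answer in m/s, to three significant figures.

0.300

ω = 5.76 rad/s.  Crank-pin speed |V_A| = rω = 0.42794 m/s, perpendicular to OA.
Rod angle: sinφ = −(r/L) sinθ ⇒ φ = -7.079°; ω_rod = −rω cosθ/√(L²−r²sin²θ) = +1.7182 rad/s.
V_P = V_A + ω_rod × AP, with AP = 0.0788 m along the rod.
Components: V_Px = −rω sinθ − a·ω_rod·sinφ = -0.14777 m/s;  V_Py = rω cosθ + a·ω_rod·cosφ = -0.26071 m/s.
|V_P| = √(V_Px² + V_Py²) = 0.29968 m/s.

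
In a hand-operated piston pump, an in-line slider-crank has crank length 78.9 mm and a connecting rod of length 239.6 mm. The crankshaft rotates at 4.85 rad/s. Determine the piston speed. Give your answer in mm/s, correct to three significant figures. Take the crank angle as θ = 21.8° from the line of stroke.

186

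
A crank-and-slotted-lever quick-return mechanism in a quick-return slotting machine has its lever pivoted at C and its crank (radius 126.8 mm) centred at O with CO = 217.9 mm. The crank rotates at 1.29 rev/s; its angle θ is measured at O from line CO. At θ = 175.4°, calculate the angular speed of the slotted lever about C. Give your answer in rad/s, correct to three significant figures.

11.0

ω = 8.105 rad/s (from 1.29 rev/s).
Crank pin A relative to C: A = (d + r cosθ, r sinθ); lever angle φ = atan2(r sinθ, d + r cosθ).
Differentiating tanφ: φ̇ = rω(d cosθ + r)/(d² + r² + 2dr cosθ).
d² + r² + 2dr cosθ = |CA|² = 0.00847721 m²;  d cosθ + r = -0.090398 m.
|ω_lever| = |0.1268·8.105·-0.090398| / 0.00847721 = 10.96 rad/s.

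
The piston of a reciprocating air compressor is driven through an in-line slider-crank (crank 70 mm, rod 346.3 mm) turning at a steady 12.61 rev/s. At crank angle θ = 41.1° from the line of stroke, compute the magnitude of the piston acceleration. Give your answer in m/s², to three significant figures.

344

ω = 2π·12.6 = 79.23 rad/s
x(θ) = r cosθ + √(L² − r² sin²θ); with ω constant, a = ω²·d²x/dθ².
d²x/dθ² = −r cosθ − r²(cos2θ)/√u − r⁴ sin²2θ/(4u^{3/2}),  u = L² − r² sin²θ = 0.117806 m².
Substituting r = 0.07 m, L = 0.3463 m, θ = 41.1°: d²x/dθ² = -0.054833 m.
a = ω²·d²x/dθ² = (79.23)²·(-0.054833) = -344.21 m/s²;  |a| = 344.21 m/s².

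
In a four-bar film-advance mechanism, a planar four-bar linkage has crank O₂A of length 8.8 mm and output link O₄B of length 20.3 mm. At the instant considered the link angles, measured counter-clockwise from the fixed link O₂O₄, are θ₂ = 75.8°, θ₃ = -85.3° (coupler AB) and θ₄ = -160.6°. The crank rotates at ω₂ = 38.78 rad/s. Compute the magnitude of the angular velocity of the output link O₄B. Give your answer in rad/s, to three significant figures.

5.63

ω₂ = 38.78 rad/s
Differentiating the loop-closure r₂e^{iθ₂}+r₃e^{iθ₃}=r₁+r₄e^{iθ₄} gives r₂ω₂e^{iθ₂}+r₃ω₃e^{iθ₃}=r₄ω₄e^{iθ₄}.
Eliminating the other unknown: ω₄ = r₂ω₂ sin(θ₂−θ₃) / [r₄ sin(θ₄−θ₃)].
Numerator sine = +0.32392; denominator sine = -0.96727.
Result = 0.0088·38.78·(+0.32392) / (0.0203·(-0.96727)) = -5.6297 rad/s; magnitude 5.6297 rad/s.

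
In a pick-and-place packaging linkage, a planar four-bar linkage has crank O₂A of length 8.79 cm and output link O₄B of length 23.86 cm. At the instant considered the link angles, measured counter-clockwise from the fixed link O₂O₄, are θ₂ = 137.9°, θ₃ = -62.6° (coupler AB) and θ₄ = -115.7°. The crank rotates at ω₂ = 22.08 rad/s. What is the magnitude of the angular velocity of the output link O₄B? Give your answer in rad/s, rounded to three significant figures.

3.56

ω₂ = 22.08 rad/s
Differentiating the loop-closure r₂e^{iθ₂}+r₃e^{iθ₃}=r₁+r₄e^{iθ₄} gives r₂ω₂e^{iθ₂}+r₃ω₃e^{iθ₃}=r₄ω₄e^{iθ₄}.
Eliminating the other unknown: ω₄ = r₂ω₂ sin(θ₂−θ₃) / [r₄ sin(θ₄−θ₃)].
Numerator sine = -0.35021; denominator sine = -0.79968.
Result = 0.0879·22.08·(-0.35021) / (0.2386·(-0.79968)) = +3.5622 rad/s; magnitude 3.5622 rad/s.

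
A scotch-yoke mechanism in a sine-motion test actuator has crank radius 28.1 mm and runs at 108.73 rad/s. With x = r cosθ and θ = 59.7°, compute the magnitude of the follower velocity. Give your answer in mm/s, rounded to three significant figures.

ω = 108.7 rad/s
x = r cosθ ⇒ ẋ = −rω sinθ.
|v| = rω|sinθ| = 0.0281·108.7·|sin 59.7°| = 2.6379 m/s = 2637.9 mm/s.

2640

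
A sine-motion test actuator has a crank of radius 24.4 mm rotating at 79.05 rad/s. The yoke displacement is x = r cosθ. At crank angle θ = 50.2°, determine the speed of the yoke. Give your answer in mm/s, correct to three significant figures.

1480

ω = 79.05 rad/s
x = r cosθ ⇒ ẋ = −rω sinθ.
|v| = rω|sinθ| = 0.0244·79.05·|sin 50.2°| = 1.4819 m/s = 1481.9 mm/s.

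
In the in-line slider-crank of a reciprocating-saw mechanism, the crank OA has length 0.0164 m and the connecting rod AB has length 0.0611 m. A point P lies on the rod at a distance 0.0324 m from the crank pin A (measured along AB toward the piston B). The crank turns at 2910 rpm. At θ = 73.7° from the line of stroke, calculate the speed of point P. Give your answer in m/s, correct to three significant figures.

5.04

ω = 304.7 rad/s.  Crank-pin speed |V_A| = rω = 4.9976 m/s, perpendicular to OA.
Rod angle: sinφ = −(r/L) sinθ ⇒ φ = -14.929°; ω_rod = −rω cosθ/√(L²−r²sin²θ) = -23.759 rad/s.
V_P = V_A + ω_rod × AP, with AP = 0.0324 m along the rod.
Components: V_Px = −rω sinθ − a·ω_rod·sinφ = -4.9951 m/s;  V_Py = rω cosθ + a·ω_rod·cosφ = +0.65887 m/s.
|V_P| = √(V_Px² + V_Py²) = 5.0383 m/s.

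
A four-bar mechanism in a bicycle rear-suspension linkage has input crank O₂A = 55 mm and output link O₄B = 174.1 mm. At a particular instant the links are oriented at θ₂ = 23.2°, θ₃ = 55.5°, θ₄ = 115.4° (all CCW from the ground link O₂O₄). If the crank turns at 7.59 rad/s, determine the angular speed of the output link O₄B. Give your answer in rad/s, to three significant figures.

1.48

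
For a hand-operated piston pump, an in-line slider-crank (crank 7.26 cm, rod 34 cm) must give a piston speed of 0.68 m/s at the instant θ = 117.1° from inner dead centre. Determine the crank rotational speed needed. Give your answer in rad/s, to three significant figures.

For an in-line slider-crank, |v_piston| = rω|sinθ|·[1 + r cosθ/√(L² − r² sin²θ)].
With r = 0.0726 m, L = 0.34 m, θ = 117.1°: the bracketed kinematic factor |dx/dθ| = 0.058226 m.
ω = v/|dx/dθ| = 0.68/0.058226 = 11.679 rad/s.

11.7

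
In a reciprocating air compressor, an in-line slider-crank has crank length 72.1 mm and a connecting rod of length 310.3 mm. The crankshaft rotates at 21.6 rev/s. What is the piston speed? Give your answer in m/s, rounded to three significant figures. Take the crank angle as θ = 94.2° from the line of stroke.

9.59

ω = 2π·21.6 = 135.7 rad/s
For an in-line slider-crank, x = r cosθ + √(L² − r² sin²θ), so v = −rω sinθ·[1 + r cosθ/√(L² − r² sin²θ)].
With r = 0.0721 m, L = 0.3103 m, θ = 94.2°: √(L² − r² sin²θ) = 0.30185 m.
v = −0.0721·135.7·0.99731·[1 + 0.0721·-0.07324/0.30185] = -9.5882 m/s.
|v| = 9.5882 m/s.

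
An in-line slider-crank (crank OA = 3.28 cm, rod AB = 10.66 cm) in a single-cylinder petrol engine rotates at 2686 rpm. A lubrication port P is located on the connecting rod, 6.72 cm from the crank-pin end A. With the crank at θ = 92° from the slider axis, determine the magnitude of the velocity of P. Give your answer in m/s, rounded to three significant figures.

9.16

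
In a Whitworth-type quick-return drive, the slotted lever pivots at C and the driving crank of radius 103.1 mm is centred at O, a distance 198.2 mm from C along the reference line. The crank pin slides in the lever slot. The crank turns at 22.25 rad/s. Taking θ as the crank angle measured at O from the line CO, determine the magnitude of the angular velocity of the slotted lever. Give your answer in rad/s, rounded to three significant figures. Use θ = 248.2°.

ω = 22.25 rad/s
Crank pin A relative to C: A = (d + r cosθ, r sinθ); lever angle φ = atan2(r sinθ, d + r cosθ).
Differentiating tanφ: φ̇ = rω(d cosθ + r)/(d² + r² + 2dr cosθ).
d² + r² + 2dr cosθ = |CA|² = 0.0347355 m²;  d cosθ + r = +0.029495 m.
|ω_lever| = |0.1031·22.25·+0.029495| / 0.0347355 = 1.9479 rad/s.

1.95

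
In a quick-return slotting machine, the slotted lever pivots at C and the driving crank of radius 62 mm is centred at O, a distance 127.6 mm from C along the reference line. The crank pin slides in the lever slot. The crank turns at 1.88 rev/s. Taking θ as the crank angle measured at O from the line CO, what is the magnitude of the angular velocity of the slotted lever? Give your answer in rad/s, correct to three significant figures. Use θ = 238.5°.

ω = 11.81 rad/s (from 1.88 rev/s).
Crank pin A relative to C: A = (d + r cosθ, r sinθ); lever angle φ = atan2(r sinθ, d + r cosθ).
Differentiating tanφ: φ̇ = rω(d cosθ + r)/(d² + r² + 2dr cosθ).
d² + r² + 2dr cosθ = |CA|² = 0.0118586 m²;  d cosθ + r = -0.0046708 m.
|ω_lever| = |0.062·11.81·-0.0046708| / 0.0118586 = 0.28846 rad/s.

0.288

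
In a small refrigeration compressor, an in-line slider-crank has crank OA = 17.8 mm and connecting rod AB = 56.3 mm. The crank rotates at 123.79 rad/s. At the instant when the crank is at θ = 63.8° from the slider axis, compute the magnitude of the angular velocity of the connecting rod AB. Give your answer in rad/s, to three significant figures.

18.0

ω = 123.8 rad/s
The rod makes angle φ with the slider axis where L sinφ = r sinθ; differentiating, L cosφ·φ̇ = r ω cosθ.
L cosφ = √(L² − r² sin²θ) = 0.053987 m.
|ω_rod| = r ω |cosθ| / √(L² − r² sin²θ) = 0.0178·123.8·0.44151/0.053987 = 18.02 rad/s.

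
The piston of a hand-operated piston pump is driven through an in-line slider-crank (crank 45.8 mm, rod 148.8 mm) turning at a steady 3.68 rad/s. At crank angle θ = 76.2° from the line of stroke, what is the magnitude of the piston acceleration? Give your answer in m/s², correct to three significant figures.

ω = 3.68 rad/s
x(θ) = r cosθ + √(L² − r² sin²θ); with ω constant, a = ω²·d²x/dθ².
d²x/dθ² = −r cosθ − r²(cos2θ)/√u − r⁴ sin²2θ/(4u^{3/2}),  u = L² − r² sin²θ = 0.0201632 m².
Substituting r = 0.0458 m, L = 0.1488 m, θ = 76.2°: d²x/dθ² = +0.0020841 m.
a = ω²·d²x/dθ² = (3.68)²·(+0.0020841) = +0.028223 m/s²;  |a| = 0.028223 m/s².

0.0282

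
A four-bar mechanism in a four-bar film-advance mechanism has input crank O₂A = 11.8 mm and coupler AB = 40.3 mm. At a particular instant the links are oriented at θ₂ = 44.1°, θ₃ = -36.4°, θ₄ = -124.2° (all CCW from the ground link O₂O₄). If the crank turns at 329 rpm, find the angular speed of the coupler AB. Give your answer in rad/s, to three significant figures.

2.05

ω₂ = 34.45 rad/s (from 329 rpm).
Differentiating the loop-closure r₂e^{iθ₂}+r₃e^{iθ₃}=r₁+r₄e^{iθ₄} gives r₂ω₂e^{iθ₂}+r₃ω₃e^{iθ₃}=r₄ω₄e^{iθ₄}.
Eliminating the other unknown: ω₃ = r₂ω₂ sin(θ₄−θ₂) / [r₃ sin(θ₃−θ₄)].
Numerator sine = -0.20279; denominator sine = +0.99926.
Result = 0.0118·34.45·(-0.20279) / (0.0403·(+0.99926)) = -2.0472 rad/s; magnitude 2.0472 rad/s.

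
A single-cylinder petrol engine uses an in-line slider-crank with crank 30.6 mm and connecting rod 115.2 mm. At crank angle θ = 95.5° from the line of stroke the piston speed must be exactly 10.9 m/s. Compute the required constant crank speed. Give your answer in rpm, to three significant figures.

3510

For an in-line slider-crank, |v_piston| = rω|sinθ|·[1 + r cosθ/√(L² − r² sin²θ)].
With r = 0.0306 m, L = 0.1152 m, θ = 95.5°: the bracketed kinematic factor |dx/dθ| = 0.029655 m.
ω = v/|dx/dθ| = 10.9/0.029655 = 367.56 rad/s.
N = 60ω/(2π) = 3509.9 rpm.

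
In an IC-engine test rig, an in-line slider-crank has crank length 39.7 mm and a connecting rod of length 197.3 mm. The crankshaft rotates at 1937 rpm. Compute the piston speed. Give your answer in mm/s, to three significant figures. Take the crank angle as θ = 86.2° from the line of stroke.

ω = 2π·1937/60 = 202.8 rad/s
For an in-line slider-crank, x = r cosθ + √(L² − r² sin²θ), so v = −rω sinθ·[1 + r cosθ/√(L² − r² sin²θ)].
With r = 0.0397 m, L = 0.1973 m, θ = 86.2°: √(L² − r² sin²θ) = 0.19328 m.
v = −0.0397·202.8·0.99780·[1 + 0.0397·0.06627/0.19328] = -8.1445 m/s.
|v| = 8.1445 m/s = 8144.5 mm/s.

8140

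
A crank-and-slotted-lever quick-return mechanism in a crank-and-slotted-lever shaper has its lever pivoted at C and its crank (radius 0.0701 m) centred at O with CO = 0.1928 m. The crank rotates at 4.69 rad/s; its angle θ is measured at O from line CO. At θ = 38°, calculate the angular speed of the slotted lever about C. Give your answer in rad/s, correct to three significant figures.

1.15

ω = 4.69 rad/s
Crank pin A relative to C: A = (d + r cosθ, r sinθ); lever angle φ = atan2(r sinθ, d + r cosθ).
Differentiating tanφ: φ̇ = rω(d cosθ + r)/(d² + r² + 2dr cosθ).
d² + r² + 2dr cosθ = |CA|² = 0.0633862 m²;  d cosθ + r = +0.22203 m.
|ω_lever| = |0.0701·4.69·+0.22203| / 0.0633862 = 1.1516 rad/s.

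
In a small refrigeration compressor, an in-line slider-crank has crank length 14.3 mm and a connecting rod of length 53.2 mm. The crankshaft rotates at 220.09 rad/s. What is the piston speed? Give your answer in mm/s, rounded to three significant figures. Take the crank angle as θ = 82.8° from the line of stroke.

3230

ω = 220.1 rad/s
For an in-line slider-crank, x = r cosθ + √(L² − r² sin²θ), so v = −rω sinθ·[1 + r cosθ/√(L² − r² sin²θ)].
With r = 0.0143 m, L = 0.0532 m, θ = 82.8°: √(L² − r² sin²θ) = 0.051273 m.
v = −0.0143·220.1·0.99211·[1 + 0.0143·0.12533/0.051273] = -3.2316 m/s.
|v| = 3.2316 m/s = 3231.6 mm/s.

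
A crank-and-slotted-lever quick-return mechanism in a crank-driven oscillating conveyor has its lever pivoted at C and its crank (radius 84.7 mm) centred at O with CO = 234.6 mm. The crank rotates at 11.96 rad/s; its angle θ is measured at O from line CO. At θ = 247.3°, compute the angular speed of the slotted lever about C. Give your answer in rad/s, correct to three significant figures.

0.126

ω = 11.96 rad/s
Crank pin A relative to C: A = (d + r cosθ, r sinθ); lever angle φ = atan2(r sinθ, d + r cosθ).
Differentiating tanφ: φ̇ = rω(d cosθ + r)/(d² + r² + 2dr cosθ).
d² + r² + 2dr cosθ = |CA|² = 0.0468749 m²;  d cosθ + r = -0.0058336 m.
|ω_lever| = |0.0847·11.96·-0.0058336| / 0.0468749 = 0.12607 rad/s.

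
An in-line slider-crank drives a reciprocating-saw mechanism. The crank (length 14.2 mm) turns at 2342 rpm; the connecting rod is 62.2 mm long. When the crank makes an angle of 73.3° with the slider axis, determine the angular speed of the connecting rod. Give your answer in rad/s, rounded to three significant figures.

ω = 245.3 rad/s (converted from 2342 rpm).
The rod makes angle φ with the slider axis where L sinφ = r sinθ; differentiating, L cosφ·φ̇ = r ω cosθ.
L cosφ = √(L² − r² sin²θ) = 0.060695 m.
|ω_rod| = r ω |cosθ| / √(L² − r² sin²θ) = 0.0142·245.3·0.28736/0.060695 = 16.488 rad/s.

16.5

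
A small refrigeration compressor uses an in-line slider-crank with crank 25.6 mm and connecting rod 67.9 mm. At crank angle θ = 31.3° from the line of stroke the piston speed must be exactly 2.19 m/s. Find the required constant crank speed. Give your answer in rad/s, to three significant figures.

For an in-line slider-crank, |v_piston| = rω|sinθ|·[1 + r cosθ/√(L² − r² sin²θ)].
With r = 0.0256 m, L = 0.0679 m, θ = 31.3°: the bracketed kinematic factor |dx/dθ| = 0.017669 m.
ω = v/|dx/dθ| = 2.19/0.017669 = 123.95 rad/s.

124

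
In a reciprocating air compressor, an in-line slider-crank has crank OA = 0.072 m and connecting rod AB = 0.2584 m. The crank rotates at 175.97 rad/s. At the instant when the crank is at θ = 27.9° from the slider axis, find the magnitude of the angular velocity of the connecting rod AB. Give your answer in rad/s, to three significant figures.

ω = 176 rad/s
The rod makes angle φ with the slider axis where L sinφ = r sinθ; differentiating, L cosφ·φ̇ = r ω cosθ.
L cosφ = √(L² − r² sin²θ) = 0.25619 m.
|ω_rod| = r ω |cosθ| / √(L² − r² sin²θ) = 0.072·176·0.88377/0.25619 = 43.706 rad/s.

43.7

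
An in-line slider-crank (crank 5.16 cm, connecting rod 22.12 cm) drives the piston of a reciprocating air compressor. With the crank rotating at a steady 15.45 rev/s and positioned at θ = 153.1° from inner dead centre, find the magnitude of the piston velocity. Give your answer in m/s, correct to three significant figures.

1.79

ω = 2π·15.4 = 97.08 rad/s
For an in-line slider-crank, x = r cosθ + √(L² − r² sin²θ), so v = −rω sinθ·[1 + r cosθ/√(L² − r² sin²θ)].
With r = 0.0516 m, L = 0.2212 m, θ = 153.1°: √(L² − r² sin²θ) = 0.21996 m.
v = −0.0516·97.08·0.45243·[1 + 0.0516·-0.89180/0.21996] = -1.7922 m/s.
|v| = 1.7922 m/s.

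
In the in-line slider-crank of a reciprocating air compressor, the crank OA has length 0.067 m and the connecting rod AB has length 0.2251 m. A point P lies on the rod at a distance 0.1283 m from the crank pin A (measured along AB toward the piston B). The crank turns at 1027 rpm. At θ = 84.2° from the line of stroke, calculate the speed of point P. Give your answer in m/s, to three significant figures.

7.30

ω = 107.5 rad/s.  Crank-pin speed |V_A| = rω = 7.2057 m/s, perpendicular to OA.
Rod angle: sinφ = −(r/L) sinθ ⇒ φ = -17.225°; ω_rod = −rω cosθ/√(L²−r²sin²θ) = -3.3868 rad/s.
V_P = V_A + ω_rod × AP, with AP = 0.1283 m along the rod.
Components: V_Px = −rω sinθ − a·ω_rod·sinφ = -7.2974 m/s;  V_Py = rω cosθ + a·ω_rod·cosφ = +0.31314 m/s.
|V_P| = √(V_Px² + V_Py²) = 7.3042 m/s.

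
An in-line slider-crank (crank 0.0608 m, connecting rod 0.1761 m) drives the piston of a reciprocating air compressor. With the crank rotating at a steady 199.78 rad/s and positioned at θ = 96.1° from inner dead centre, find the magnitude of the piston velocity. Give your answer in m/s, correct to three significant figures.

11.6

ω = 199.8 rad/s
For an in-line slider-crank, x = r cosθ + √(L² − r² sin²θ), so v = −rω sinθ·[1 + r cosθ/√(L² − r² sin²θ)].
With r = 0.0608 m, L = 0.1761 m, θ = 96.1°: √(L² − r² sin²θ) = 0.1654 m.
v = −0.0608·199.8·0.99434·[1 + 0.0608·-0.10626/0.1654] = -11.606 m/s.
|v| = 11.606 m/s.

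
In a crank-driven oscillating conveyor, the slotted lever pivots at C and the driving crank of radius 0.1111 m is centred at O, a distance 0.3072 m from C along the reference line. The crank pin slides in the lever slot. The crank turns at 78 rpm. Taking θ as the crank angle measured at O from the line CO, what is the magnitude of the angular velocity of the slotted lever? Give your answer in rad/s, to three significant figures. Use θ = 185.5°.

ω = 8.168 rad/s (from 78 rpm).
Crank pin A relative to C: A = (d + r cosθ, r sinθ); lever angle φ = atan2(r sinθ, d + r cosθ).
Differentiating tanφ: φ̇ = rω(d cosθ + r)/(d² + r² + 2dr cosθ).
d² + r² + 2dr cosθ = |CA|² = 0.0387695 m²;  d cosθ + r = -0.19469 m.
|ω_lever| = |0.1111·8.168·-0.19469| / 0.0387695 = 4.557 rad/s.

4.56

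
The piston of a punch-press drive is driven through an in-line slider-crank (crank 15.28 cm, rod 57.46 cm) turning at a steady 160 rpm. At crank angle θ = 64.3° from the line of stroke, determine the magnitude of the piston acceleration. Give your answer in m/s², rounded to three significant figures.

11.4

ω = 2π·160/60 = 16.76 rad/s
x(θ) = r cosθ + √(L² − r² sin²θ); with ω constant, a = ω²·d²x/dθ².
d²x/dθ² = −r cosθ − r²(cos2θ)/√u − r⁴ sin²2θ/(4u^{3/2}),  u = L² − r² sin²θ = 0.311208 m².
Substituting r = 0.1528 m, L = 0.5746 m, θ = 64.3°: d²x/dθ² = -0.040632 m.
a = ω²·d²x/dθ² = (16.76)²·(-0.040632) = -11.407 m/s²;  |a| = 11.407 m/s².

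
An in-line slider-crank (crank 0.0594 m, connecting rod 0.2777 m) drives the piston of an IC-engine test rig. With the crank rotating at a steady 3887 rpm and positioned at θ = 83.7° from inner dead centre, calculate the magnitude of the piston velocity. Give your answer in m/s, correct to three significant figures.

24.6

ω = 2π·3887/60 = 407 rad/s
For an in-line slider-crank, x = r cosθ + √(L² − r² sin²θ), so v = −rω sinθ·[1 + r cosθ/√(L² − r² sin²θ)].
With r = 0.0594 m, L = 0.2777 m, θ = 83.7°: √(L² − r² sin²θ) = 0.27135 m.
v = −0.0594·407·0.99396·[1 + 0.0594·0.10973/0.27135] = -24.61 m/s.
|v| = 24.61 m/s.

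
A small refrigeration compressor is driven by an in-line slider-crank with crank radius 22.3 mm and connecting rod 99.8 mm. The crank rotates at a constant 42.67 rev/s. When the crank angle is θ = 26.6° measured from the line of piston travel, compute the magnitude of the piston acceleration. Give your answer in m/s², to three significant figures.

ω = 2π·42.7 = 268.1 rad/s
x(θ) = r cosθ + √(L² − r² sin²θ); with ω constant, a = ω²·d²x/dθ².
d²x/dθ² = −r cosθ − r²(cos2θ)/√u − r⁴ sin²2θ/(4u^{3/2}),  u = L² − r² sin²θ = 0.00986034 m².
Substituting r = 0.0223 m, L = 0.0998 m, θ = 26.6°: d²x/dθ² = -0.02298 m.
a = ω²·d²x/dθ² = (268.1)²·(-0.02298) = -1651.8 m/s²;  |a| = 1651.8 m/s².

1650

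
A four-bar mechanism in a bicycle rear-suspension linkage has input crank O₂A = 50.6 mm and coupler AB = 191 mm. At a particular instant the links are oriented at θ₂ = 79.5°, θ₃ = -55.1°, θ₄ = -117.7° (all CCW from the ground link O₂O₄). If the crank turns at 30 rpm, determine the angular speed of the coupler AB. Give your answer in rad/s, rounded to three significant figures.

0.277

ω₂ = 3.142 rad/s (from 30 rpm).
Differentiating the loop-closure r₂e^{iθ₂}+r₃e^{iθ₃}=r₁+r₄e^{iθ₄} gives r₂ω₂e^{iθ₂}+r₃ω₃e^{iθ₃}=r₄ω₄e^{iθ₄}.
Eliminating the other unknown: ω₃ = r₂ω₂ sin(θ₄−θ₂) / [r₃ sin(θ₃−θ₄)].
Numerator sine = +0.29571; denominator sine = +0.88782.
Result = 0.0506·3.142·(+0.29571) / (0.191·(+0.88782)) = +0.27721 rad/s; magnitude 0.27721 rad/s.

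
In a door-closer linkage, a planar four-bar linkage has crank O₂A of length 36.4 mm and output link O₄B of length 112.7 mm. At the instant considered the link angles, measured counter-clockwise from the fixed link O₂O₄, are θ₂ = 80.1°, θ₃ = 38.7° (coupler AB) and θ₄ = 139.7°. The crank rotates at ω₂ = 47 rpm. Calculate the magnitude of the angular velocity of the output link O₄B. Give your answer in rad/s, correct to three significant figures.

ω₂ = 4.922 rad/s (from 47 rpm).
Differentiating the loop-closure r₂e^{iθ₂}+r₃e^{iθ₃}=r₁+r₄e^{iθ₄} gives r₂ω₂e^{iθ₂}+r₃ω₃e^{iθ₃}=r₄ω₄e^{iθ₄}.
Eliminating the other unknown: ω₄ = r₂ω₂ sin(θ₂−θ₃) / [r₄ sin(θ₄−θ₃)].
Numerator sine = +0.66131; denominator sine = +0.98163.
Result = 0.0364·4.922·(+0.66131) / (0.1127·(+0.98163)) = +1.0709 rad/s; magnitude 1.0709 rad/s.

1.07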